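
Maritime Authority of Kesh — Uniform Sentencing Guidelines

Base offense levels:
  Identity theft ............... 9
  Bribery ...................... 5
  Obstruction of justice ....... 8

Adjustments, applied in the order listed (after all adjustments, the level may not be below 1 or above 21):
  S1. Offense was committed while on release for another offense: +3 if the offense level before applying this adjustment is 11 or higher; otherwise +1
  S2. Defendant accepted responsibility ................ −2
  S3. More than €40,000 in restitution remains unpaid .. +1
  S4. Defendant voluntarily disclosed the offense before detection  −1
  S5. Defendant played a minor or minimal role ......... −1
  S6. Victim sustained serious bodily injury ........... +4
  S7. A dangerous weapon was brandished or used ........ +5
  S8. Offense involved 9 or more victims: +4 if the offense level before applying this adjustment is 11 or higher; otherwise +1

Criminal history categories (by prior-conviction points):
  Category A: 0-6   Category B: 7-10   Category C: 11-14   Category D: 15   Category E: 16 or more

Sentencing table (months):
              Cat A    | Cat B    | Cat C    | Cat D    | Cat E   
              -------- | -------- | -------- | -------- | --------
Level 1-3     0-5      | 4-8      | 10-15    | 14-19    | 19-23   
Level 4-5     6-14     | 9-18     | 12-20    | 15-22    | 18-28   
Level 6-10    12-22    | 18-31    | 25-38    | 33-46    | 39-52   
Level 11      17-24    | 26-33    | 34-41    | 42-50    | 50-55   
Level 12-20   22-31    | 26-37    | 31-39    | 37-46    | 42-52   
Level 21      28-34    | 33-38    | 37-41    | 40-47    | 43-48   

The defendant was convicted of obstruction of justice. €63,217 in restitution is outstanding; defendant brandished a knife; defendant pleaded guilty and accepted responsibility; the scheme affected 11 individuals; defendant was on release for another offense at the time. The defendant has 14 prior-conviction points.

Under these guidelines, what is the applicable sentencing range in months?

Base offense level for obstruction of justice: 8.
S1 applies (level before this adjustment is 8 < 11, so +1): 8 + 1 = 9.
S2 applies: 9 − 2 = 7.
S3 applies: 7 + 1 = 8.
S7 applies: 8 + 5 = 13.
S8 applies (level before this adjustment is 13 ≥ 11, so +4): 13 + 4 = 17.
Final offense level: 17.
Criminal history: 14 prior points → Category C (11-14).
Level 17 falls in the 12-20 band.
Grid: Level 12-20 × Category C = 31-39 months.

31-39 months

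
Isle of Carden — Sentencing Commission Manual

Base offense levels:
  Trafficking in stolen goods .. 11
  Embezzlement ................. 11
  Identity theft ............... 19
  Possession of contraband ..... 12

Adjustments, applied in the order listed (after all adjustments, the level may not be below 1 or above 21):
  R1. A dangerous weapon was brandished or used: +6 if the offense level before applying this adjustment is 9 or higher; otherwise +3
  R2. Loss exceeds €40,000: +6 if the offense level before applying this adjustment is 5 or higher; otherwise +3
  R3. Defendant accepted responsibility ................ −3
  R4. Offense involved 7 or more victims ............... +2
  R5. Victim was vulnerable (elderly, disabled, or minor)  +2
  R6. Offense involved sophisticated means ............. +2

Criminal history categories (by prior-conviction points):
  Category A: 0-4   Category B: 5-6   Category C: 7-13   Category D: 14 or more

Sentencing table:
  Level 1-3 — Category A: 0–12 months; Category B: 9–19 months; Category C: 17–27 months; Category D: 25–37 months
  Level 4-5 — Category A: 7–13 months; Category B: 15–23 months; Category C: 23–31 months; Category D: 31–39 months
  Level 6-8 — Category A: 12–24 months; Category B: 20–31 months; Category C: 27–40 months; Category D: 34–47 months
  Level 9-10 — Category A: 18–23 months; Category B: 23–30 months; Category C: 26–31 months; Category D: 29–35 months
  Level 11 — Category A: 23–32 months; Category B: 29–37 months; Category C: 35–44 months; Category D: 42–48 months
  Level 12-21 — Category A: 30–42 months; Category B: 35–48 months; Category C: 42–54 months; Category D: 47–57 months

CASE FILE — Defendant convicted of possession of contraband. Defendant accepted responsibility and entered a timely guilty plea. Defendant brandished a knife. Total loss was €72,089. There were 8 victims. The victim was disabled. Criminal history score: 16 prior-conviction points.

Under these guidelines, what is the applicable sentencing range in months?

Base offense level for possession of contraband: 12.
R1 applies (level before this adjustment is 12 ≥ 9, so +6): 12 + 6 = 18.
R2 applies (level before this adjustment is 18 ≥ 5, so +6): 18 + 6 = 24.
R3 applies: 24 − 3 = 21.
R4 applies: 21 + 2 = 23.
R5 applies: 23 + 2 = 25.
Level 25 exceeds the maximum of 21; capped at 21.
Final offense level: 21.
Criminal history: 16 prior points → Category D (14+).
Level 21 falls in the 12-21 band.
Grid: Level 12-21 × Category D = 47-57 months.

47-57 months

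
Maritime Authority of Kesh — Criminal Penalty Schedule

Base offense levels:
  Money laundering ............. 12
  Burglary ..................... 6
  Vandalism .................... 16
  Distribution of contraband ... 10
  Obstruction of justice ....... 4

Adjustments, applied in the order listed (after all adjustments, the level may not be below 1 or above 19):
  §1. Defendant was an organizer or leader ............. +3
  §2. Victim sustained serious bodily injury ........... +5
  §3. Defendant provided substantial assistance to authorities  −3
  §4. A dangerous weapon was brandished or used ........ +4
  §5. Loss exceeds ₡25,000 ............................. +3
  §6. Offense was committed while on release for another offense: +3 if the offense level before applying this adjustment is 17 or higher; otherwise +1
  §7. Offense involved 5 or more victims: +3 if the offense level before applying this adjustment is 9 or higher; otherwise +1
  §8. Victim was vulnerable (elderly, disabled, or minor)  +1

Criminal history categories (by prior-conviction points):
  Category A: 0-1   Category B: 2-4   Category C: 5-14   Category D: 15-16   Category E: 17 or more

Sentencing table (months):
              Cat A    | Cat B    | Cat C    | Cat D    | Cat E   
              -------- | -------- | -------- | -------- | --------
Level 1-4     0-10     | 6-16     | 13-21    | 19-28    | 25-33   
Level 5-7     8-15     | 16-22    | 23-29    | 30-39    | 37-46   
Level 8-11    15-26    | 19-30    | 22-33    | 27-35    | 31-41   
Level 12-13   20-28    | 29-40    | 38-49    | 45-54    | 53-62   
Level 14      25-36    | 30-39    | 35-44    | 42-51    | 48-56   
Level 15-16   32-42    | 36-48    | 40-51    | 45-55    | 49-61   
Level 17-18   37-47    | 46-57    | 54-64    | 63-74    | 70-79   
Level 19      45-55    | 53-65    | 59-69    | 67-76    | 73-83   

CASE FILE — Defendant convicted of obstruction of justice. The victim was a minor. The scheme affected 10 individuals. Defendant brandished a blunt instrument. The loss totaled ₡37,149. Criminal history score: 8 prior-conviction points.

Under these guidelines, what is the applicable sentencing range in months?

Base offense level for obstruction of justice: 4.
§2 does not apply.
§4 applies: 4 + 4 = 8.
§5 applies: 8 + 3 = 11.
§7 applies (level before this adjustment is 11 ≥ 9, so +3): 11 + 3 = 14.
§8 applies: 14 + 1 = 15.
Final offense level: 15.
Criminal history: 8 prior points → Category C (5-14).
Level 15 falls in the 15-16 band.
Grid: Level 15-16 × Category C = 40-51 months.

40-51 months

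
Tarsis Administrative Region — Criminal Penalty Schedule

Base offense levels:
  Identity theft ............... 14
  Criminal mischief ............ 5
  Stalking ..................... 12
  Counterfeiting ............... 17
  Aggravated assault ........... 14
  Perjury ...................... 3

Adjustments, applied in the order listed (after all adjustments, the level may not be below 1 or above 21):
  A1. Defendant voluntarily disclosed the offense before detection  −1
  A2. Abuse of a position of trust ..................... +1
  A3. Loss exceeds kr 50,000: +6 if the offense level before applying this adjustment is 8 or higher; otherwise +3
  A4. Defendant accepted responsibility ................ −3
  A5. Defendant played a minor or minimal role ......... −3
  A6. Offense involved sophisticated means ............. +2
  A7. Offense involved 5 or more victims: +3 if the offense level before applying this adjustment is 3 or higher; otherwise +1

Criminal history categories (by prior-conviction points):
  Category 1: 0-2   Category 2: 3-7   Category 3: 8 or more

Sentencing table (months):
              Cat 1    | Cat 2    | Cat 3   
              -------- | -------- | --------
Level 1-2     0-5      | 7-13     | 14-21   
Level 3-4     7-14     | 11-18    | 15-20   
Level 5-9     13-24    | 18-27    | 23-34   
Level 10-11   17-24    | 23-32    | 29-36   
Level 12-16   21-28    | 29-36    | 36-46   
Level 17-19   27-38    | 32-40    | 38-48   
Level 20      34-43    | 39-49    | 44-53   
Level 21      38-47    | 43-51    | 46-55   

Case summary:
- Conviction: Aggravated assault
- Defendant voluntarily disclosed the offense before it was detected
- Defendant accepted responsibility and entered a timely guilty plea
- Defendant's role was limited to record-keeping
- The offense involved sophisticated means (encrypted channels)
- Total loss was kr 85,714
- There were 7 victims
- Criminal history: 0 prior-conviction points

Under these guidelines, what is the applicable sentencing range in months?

27-38 months

Base offense level for aggravated assault: 14.
A1 applies: 14 − 1 = 13.
A3 applies (level before this adjustment is 13 ≥ 8, so +6): 13 + 6 = 19.
A4 applies: 19 − 3 = 16.
A5 applies: 16 − 3 = 13.
A6 applies: 13 + 2 = 15.
A7 applies (level before this adjustment is 15 ≥ 3, so +3): 15 + 3 = 18.
Final offense level: 18.
Criminal history: 0 prior points → Category 1 (0-2).
Level 18 falls in the 17-19 band.
Grid: Level 17-19 × Category 1 = 27-38 months.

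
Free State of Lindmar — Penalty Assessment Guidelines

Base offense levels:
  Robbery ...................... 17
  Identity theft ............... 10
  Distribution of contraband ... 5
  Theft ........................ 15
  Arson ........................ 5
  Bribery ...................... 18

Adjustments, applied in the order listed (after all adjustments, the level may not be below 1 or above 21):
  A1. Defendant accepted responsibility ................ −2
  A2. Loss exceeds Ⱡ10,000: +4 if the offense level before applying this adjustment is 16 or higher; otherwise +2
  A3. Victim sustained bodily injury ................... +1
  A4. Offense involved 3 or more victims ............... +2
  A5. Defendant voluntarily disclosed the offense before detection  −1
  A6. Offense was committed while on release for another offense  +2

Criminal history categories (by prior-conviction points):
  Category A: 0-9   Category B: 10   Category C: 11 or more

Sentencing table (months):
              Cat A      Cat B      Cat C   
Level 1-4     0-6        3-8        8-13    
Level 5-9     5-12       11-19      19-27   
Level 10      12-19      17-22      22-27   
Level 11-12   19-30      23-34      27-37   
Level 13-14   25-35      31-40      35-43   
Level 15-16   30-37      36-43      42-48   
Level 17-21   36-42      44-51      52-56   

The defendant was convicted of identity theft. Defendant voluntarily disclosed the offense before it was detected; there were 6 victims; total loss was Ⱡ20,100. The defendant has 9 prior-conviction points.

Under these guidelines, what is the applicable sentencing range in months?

25-35 months

Base offense level for identity theft: 10.
A2 applies (level before this adjustment is 10 < 16, so +2): 10 + 2 = 12.
A4 applies: 12 + 2 = 14.
A5 applies: 14 − 1 = 13.
Final offense level: 13.
Criminal history: 9 prior points → Category A (0-9).
Level 13 falls in the 13-14 band.
Grid: Level 13-14 × Category A = 25-35 months.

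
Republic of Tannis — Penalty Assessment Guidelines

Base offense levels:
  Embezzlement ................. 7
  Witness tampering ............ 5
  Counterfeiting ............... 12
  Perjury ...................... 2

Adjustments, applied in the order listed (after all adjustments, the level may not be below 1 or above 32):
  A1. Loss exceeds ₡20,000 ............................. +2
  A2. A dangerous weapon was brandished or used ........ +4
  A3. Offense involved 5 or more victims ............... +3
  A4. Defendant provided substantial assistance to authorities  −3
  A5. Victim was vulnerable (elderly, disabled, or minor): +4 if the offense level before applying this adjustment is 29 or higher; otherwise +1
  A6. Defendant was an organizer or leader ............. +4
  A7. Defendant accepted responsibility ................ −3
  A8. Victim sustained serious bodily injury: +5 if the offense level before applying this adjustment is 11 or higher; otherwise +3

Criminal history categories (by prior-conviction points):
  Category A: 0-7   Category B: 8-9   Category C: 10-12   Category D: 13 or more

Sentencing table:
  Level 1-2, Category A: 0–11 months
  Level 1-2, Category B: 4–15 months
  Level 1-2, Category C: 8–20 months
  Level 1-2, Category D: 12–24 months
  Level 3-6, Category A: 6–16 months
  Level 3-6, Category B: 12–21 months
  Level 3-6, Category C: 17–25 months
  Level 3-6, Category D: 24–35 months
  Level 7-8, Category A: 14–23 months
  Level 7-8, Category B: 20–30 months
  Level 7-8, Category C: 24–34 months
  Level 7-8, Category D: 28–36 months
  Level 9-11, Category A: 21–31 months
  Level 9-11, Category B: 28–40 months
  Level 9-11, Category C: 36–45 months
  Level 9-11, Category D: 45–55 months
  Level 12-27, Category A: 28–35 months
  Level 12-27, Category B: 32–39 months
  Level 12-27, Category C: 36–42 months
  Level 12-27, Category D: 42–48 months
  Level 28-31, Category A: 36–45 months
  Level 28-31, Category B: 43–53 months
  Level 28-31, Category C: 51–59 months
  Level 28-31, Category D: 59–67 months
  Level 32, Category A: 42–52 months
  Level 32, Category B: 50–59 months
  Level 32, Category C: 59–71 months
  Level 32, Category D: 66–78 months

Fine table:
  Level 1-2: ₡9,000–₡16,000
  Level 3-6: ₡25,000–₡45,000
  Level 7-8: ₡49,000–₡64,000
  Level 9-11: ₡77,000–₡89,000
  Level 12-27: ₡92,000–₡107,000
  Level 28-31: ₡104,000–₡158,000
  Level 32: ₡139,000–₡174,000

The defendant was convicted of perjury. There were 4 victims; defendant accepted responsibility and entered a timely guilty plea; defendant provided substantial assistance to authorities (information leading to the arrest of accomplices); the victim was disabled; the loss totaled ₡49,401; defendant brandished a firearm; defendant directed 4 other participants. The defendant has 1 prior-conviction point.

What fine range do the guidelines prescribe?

₡49,000–₡64,000

Base offense level for perjury: 2.
A1 applies: 2 + 2 = 4.
A2 applies: 4 + 4 = 8.
A3 does not apply.
A4 applies: 8 − 3 = 5.
A5 applies (level before this adjustment is 5 < 29, so +1): 5 + 1 = 6.
A6 applies: 6 + 4 = 10.
A7 applies: 10 − 3 = 7.
Final offense level: 7.
Level 7 falls in the 7-8 band.
Fine table: Level 7-8 → ₡49,000–₡64,000.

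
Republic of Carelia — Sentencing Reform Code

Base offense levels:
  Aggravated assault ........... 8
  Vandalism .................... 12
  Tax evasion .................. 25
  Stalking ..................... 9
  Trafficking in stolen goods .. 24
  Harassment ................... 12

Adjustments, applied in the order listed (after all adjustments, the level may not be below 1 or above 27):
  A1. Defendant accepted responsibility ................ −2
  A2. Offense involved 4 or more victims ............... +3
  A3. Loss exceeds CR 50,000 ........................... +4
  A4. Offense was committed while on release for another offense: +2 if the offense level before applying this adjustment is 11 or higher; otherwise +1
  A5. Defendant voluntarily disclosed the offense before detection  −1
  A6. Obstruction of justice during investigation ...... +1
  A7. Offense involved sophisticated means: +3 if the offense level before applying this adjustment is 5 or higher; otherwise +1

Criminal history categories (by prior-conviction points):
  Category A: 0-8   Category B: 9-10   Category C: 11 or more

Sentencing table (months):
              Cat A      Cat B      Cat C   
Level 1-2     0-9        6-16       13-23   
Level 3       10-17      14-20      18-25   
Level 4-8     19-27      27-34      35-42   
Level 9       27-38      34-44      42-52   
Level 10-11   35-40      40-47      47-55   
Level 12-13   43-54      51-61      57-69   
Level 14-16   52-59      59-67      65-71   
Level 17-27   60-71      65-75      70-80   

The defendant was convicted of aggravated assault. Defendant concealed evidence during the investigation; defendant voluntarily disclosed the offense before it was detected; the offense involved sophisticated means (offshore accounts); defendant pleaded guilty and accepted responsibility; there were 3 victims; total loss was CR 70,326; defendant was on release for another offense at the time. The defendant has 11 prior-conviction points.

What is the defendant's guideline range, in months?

65-71 months

Base offense level for aggravated assault: 8.
A1 applies: 8 − 2 = 6.
A2 does not apply.
A3 applies: 6 + 4 = 10.
A4 applies (level before this adjustment is 10 < 11, so +1): 10 + 1 = 11.
A5 applies: 11 − 1 = 10.
A6 applies: 10 + 1 = 11.
A7 applies (level before this adjustment is 11 ≥ 5, so +3): 11 + 3 = 14.
Final offense level: 14.
Criminal history: 11 prior points → Category C (11+).
Level 14 falls in the 14-16 band.
Grid: Level 14-16 × Category C = 65-71 months.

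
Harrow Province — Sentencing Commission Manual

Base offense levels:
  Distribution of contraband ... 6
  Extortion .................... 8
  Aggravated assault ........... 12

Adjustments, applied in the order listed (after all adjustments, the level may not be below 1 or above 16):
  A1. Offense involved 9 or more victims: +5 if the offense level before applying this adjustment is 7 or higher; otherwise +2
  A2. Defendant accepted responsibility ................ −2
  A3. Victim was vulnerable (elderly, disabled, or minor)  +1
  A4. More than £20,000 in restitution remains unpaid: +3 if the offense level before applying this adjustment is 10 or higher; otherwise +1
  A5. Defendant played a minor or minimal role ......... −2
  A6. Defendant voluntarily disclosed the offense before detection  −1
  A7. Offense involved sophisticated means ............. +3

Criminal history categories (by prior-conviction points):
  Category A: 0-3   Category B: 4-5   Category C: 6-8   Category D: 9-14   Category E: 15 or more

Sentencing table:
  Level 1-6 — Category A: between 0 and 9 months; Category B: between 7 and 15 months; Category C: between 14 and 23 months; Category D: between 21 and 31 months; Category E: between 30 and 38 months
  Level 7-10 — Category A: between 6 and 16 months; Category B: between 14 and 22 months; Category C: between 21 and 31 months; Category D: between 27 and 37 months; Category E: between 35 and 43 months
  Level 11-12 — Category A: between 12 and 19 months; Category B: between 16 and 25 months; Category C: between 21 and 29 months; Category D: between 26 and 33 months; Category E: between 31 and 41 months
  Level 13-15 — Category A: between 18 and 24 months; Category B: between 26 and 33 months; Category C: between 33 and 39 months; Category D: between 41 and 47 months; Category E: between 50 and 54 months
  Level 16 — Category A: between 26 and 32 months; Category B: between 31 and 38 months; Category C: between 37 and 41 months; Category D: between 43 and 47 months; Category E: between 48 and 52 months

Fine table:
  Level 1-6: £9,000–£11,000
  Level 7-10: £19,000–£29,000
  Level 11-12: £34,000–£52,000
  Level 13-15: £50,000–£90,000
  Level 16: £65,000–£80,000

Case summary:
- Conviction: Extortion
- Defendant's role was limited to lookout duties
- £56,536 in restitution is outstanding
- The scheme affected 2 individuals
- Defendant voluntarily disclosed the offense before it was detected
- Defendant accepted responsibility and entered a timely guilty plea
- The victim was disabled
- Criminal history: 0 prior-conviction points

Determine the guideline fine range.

£9,000–£11,000

Base offense level for extortion: 8.
A2 applies: 8 − 2 = 6.
A3 applies: 6 + 1 = 7.
A4 applies (level before this adjustment is 7 < 10, so +1): 7 + 1 = 8.
A5 applies: 8 − 2 = 6.
A6 applies: 6 − 1 = 5.
Final offense level: 5.
Level 5 falls in the 1-6 band.
Fine table: Level 1-6 → £9,000–£11,000.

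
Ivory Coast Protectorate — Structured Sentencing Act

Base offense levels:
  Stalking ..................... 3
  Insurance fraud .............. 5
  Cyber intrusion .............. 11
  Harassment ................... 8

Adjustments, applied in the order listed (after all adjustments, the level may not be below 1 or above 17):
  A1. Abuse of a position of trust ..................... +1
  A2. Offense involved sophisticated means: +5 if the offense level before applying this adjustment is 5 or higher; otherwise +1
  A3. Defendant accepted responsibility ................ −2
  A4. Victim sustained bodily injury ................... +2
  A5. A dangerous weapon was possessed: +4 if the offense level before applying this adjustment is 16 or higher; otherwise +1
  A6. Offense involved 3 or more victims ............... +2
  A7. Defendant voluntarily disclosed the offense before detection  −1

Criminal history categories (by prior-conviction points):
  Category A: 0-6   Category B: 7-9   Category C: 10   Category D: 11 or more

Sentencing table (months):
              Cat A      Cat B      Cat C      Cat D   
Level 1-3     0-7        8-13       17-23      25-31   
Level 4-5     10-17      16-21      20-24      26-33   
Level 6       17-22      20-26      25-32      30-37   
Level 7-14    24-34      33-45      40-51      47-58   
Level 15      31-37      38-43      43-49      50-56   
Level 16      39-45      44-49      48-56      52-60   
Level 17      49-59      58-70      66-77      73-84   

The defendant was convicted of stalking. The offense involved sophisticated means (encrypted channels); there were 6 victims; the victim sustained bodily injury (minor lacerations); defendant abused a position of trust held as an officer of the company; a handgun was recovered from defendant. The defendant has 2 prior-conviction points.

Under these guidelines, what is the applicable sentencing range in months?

24-34 months

Base offense level for stalking: 3.
A1 applies: 3 + 1 = 4.
A2 applies (level before this adjustment is 4 < 5, so +1): 4 + 1 = 5.
A3 does not apply.
A4 applies: 5 + 2 = 7.
A5 applies (level before this adjustment is 7 < 16, so +1): 7 + 1 = 8.
A6 applies: 8 + 2 = 10.
A7 does not apply.
Final offense level: 10.
Criminal history: 2 prior points → Category A (0-6).
Level 10 falls in the 7-14 band.
Grid: Level 7-14 × Category A = 24-34 months.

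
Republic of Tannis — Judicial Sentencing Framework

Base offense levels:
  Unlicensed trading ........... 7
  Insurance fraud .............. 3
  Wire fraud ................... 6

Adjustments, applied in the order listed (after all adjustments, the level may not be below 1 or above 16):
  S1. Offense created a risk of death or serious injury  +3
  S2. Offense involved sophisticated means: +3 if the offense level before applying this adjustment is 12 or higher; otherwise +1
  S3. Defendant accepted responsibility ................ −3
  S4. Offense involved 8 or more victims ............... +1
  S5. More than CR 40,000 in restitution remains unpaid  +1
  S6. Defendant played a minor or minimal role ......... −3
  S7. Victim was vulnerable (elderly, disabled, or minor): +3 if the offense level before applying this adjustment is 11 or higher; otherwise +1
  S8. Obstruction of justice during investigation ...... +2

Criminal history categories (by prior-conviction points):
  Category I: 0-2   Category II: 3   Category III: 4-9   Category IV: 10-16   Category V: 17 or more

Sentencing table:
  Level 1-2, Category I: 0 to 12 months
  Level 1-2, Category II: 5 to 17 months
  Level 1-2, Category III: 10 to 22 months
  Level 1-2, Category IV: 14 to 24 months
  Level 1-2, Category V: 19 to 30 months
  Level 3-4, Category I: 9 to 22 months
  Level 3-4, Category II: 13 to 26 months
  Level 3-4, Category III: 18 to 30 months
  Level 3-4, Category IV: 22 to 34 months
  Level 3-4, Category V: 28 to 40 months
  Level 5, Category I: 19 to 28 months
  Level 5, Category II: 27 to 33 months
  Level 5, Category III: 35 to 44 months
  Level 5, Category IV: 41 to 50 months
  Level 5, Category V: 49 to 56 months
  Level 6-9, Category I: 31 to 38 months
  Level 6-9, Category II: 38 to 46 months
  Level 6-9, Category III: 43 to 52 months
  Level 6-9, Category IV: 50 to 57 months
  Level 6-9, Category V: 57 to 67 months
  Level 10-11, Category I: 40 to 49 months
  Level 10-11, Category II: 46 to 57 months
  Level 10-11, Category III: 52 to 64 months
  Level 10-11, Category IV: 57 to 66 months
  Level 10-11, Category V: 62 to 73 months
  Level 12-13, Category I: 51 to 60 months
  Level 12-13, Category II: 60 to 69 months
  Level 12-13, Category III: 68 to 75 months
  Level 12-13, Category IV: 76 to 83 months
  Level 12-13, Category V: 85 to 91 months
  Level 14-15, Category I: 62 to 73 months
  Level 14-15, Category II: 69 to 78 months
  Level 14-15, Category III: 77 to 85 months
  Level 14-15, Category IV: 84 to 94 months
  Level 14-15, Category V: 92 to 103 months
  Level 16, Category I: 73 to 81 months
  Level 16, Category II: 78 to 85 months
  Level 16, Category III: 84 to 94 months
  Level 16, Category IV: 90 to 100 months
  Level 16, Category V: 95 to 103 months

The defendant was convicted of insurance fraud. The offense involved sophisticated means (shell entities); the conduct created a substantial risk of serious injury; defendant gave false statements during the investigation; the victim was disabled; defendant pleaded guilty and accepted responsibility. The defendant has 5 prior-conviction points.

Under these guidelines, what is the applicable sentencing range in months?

43-52 months

Base offense level for insurance fraud: 3.
S1 applies: 3 + 3 = 6.
S2 applies (level before this adjustment is 6 < 12, so +1): 6 + 1 = 7.
S3 applies: 7 − 3 = 4.
S5 does not apply.
S6 does not apply.
S7 applies (level before this adjustment is 4 < 11, so +1): 4 + 1 = 5.
S8 applies: 5 + 2 = 7.
Final offense level: 7.
Criminal history: 5 prior points → Category III (4-9).
Level 7 falls in the 6-9 band.
Grid: Level 6-9 × Category III = 43-52 months.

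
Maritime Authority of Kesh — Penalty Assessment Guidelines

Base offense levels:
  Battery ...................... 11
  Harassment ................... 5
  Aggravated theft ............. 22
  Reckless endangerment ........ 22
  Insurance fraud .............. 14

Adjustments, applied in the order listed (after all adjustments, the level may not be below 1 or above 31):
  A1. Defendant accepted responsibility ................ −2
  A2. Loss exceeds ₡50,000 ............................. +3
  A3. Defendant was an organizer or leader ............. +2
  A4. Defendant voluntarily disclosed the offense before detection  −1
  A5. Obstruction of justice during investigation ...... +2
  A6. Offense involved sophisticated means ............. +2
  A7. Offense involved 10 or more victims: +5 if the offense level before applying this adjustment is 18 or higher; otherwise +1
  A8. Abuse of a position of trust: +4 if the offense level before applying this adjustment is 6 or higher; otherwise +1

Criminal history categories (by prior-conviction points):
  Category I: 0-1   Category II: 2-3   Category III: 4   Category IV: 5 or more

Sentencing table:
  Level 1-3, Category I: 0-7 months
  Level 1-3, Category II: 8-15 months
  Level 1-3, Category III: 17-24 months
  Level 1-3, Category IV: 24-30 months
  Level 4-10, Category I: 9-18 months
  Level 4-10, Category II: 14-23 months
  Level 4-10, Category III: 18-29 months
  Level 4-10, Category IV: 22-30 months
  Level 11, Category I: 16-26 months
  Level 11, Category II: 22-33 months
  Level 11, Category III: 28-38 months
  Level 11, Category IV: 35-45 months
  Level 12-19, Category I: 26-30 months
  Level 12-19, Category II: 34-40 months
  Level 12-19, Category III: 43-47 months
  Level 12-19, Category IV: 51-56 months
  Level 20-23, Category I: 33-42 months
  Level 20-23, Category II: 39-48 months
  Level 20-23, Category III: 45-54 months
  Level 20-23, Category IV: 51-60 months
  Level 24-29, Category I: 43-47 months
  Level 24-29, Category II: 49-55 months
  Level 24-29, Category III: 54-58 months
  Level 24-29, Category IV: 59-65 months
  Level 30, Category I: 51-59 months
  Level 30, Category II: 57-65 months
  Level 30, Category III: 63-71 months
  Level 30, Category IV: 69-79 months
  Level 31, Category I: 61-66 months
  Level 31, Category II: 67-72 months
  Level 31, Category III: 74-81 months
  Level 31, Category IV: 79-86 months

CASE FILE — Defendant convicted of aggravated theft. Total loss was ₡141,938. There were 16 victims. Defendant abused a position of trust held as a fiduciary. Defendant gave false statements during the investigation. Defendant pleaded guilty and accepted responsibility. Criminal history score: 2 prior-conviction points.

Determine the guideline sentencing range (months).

Base offense level for aggravated theft: 22.
A1 applies: 22 − 2 = 20.
A2 applies: 20 + 3 = 23.
A4 does not apply.
A5 applies: 23 + 2 = 25.
A6 does not apply.
A7 applies (level before this adjustment is 25 ≥ 18, so +5): 25 + 5 = 30.
A8 applies (level before this adjustment is 30 ≥ 6, so +4): 30 + 4 = 34.
Level 34 exceeds the maximum of 31; capped at 31.
Final offense level: 31.
Criminal history: 2 prior points → Category II (2-3).
Level 31 falls in the 31 band.
Grid: Level 31 × Category II = 67-72 months.

67-72 months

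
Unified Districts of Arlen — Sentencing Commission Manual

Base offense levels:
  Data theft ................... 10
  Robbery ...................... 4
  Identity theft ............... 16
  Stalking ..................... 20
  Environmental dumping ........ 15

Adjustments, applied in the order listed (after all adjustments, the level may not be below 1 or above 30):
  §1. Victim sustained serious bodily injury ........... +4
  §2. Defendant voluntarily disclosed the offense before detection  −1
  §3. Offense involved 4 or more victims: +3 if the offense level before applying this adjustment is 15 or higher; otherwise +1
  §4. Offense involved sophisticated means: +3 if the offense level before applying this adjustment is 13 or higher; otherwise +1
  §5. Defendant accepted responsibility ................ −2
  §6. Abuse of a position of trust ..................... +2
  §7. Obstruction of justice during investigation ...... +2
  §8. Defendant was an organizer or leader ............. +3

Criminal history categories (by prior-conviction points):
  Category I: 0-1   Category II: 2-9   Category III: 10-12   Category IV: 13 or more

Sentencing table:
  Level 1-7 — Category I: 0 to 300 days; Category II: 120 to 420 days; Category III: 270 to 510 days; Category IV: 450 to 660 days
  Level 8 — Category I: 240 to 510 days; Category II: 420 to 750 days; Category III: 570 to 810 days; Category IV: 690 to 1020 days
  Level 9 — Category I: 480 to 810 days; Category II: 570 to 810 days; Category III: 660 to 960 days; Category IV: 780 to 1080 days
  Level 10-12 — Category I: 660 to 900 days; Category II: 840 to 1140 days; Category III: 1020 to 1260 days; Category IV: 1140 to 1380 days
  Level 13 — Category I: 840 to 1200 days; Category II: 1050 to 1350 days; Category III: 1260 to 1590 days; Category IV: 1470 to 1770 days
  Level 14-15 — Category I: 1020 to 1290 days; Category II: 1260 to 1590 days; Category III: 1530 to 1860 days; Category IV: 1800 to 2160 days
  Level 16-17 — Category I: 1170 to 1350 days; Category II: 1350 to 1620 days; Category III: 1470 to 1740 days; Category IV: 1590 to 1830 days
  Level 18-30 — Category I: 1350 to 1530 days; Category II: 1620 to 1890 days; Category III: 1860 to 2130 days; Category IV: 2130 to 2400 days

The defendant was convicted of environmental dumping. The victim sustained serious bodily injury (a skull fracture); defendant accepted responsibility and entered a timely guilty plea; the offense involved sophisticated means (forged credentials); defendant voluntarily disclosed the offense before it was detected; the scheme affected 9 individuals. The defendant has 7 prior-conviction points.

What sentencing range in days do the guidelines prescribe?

1620-1890 days

Base offense level for environmental dumping: 15.
§1 applies: 15 + 4 = 19.
§2 applies: 19 − 1 = 18.
§3 applies (level before this adjustment is 18 ≥ 15, so +3): 18 + 3 = 21.
§4 applies (level before this adjustment is 21 ≥ 13, so +3): 21 + 3 = 24.
§5 applies: 24 − 2 = 22.
§7 does not apply.
Final offense level: 22.
Criminal history: 7 prior points → Category II (2-9).
Level 22 falls in the 18-30 band.
Grid: Level 18-30 × Category II = 1620-1890 days.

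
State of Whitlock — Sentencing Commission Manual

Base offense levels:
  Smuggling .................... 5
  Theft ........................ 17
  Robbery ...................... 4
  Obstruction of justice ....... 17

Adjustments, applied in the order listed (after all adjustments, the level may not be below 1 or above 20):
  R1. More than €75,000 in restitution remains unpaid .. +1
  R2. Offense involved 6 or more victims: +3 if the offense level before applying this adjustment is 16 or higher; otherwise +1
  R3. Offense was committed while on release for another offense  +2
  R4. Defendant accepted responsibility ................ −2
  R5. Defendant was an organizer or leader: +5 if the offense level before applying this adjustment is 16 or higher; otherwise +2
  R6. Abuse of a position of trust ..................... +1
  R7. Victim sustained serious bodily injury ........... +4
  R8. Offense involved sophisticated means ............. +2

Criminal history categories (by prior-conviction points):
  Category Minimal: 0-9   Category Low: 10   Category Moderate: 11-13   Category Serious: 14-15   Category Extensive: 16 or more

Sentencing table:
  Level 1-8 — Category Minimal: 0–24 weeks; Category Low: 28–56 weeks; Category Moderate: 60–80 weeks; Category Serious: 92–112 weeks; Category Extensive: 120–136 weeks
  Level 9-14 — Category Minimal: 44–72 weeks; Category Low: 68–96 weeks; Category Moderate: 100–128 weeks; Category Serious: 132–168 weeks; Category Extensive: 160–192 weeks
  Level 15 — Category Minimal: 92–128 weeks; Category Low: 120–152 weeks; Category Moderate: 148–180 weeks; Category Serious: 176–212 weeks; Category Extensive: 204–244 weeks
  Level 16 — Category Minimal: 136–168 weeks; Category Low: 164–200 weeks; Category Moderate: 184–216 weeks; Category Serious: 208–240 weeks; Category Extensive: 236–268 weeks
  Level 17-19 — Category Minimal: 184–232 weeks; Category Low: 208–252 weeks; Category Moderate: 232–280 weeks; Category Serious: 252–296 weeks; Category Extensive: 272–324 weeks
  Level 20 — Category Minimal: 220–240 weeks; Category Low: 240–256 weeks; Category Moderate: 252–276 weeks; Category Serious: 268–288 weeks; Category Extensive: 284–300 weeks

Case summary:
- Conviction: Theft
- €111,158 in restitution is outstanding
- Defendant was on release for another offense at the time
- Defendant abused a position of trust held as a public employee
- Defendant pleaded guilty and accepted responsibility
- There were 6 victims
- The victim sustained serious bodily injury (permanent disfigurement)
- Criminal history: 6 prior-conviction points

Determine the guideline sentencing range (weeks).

220-240 weeks

Base offense level for theft: 17.
R1 applies: 17 + 1 = 18.
R2 applies (level before this adjustment is 18 ≥ 16, so +3): 18 + 3 = 21.
R3 applies: 21 + 2 = 23.
R4 applies: 23 − 2 = 21.
R5 does not apply.
R6 applies: 21 + 1 = 22.
R7 applies: 22 + 4 = 26.
Level 26 exceeds the maximum of 20; capped at 20.
Final offense level: 20.
Criminal history: 6 prior points → Category Minimal (0-9).
Level 20 falls in the 20 band.
Grid: Level 20 × Category Minimal = 220-240 weeks.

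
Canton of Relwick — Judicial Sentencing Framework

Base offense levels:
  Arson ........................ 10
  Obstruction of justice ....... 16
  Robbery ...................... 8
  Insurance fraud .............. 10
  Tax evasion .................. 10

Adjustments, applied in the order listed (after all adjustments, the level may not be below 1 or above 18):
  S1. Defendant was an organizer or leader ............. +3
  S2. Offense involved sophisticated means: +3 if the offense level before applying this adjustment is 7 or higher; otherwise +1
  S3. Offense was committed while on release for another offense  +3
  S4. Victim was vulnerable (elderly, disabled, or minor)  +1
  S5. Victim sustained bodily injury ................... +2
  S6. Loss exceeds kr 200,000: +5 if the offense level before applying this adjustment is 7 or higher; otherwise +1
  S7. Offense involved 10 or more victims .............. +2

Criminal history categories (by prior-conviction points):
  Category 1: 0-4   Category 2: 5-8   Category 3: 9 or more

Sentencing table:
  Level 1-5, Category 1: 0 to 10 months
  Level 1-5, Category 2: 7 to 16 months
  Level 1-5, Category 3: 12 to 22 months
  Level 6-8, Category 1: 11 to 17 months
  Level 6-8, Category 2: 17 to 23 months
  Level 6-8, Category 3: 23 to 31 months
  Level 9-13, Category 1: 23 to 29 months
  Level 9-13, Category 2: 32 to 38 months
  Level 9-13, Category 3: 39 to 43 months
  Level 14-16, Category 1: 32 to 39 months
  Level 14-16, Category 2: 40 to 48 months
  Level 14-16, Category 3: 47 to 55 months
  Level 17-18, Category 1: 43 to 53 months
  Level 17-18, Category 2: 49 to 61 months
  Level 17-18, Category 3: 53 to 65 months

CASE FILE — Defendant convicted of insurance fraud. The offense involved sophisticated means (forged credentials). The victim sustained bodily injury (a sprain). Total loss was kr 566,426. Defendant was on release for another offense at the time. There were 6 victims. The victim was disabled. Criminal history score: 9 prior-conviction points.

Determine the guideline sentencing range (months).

Base offense level for insurance fraud: 10.
S1 does not apply.
S2 applies (level before this adjustment is 10 ≥ 7, so +3): 10 + 3 = 13.
S3 applies: 13 + 3 = 16.
S4 applies: 16 + 1 = 17.
S5 applies: 17 + 2 = 19.
S6 applies (level before this adjustment is 19 ≥ 7, so +5): 19 + 5 = 24.
S7 does not apply.
Level 24 exceeds the maximum of 18; capped at 18.
Final offense level: 18.
Criminal history: 9 prior points → Category 3 (9+).
Level 18 falls in the 17-18 band.
Grid: Level 17-18 × Category 3 = 53-65 months.

53-65 months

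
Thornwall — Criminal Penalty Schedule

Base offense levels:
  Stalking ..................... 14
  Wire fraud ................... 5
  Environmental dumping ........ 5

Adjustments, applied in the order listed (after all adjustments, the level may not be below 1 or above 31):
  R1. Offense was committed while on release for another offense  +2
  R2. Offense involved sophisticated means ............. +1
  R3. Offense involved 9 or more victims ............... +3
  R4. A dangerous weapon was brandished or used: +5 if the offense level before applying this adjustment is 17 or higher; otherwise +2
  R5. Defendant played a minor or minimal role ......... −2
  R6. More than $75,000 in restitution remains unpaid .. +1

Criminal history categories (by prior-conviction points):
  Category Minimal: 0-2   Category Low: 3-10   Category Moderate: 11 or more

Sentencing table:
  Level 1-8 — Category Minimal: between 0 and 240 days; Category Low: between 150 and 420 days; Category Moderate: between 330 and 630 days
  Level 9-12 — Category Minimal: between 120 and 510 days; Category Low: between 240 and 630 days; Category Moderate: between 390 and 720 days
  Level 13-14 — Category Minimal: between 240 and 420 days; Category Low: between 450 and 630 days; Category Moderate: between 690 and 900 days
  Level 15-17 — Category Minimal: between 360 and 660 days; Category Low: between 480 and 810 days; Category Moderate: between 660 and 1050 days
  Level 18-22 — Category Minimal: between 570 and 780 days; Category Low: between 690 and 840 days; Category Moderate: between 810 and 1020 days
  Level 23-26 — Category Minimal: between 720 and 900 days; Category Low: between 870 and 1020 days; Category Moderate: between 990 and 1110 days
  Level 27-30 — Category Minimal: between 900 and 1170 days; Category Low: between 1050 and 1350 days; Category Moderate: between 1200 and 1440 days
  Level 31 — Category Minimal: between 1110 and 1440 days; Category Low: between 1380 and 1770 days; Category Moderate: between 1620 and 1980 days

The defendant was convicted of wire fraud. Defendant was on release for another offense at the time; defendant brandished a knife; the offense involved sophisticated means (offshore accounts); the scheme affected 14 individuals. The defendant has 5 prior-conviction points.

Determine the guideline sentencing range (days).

Base offense level for wire fraud: 5.
R1 applies: 5 + 2 = 7.
R2 applies: 7 + 1 = 8.
R3 applies: 8 + 3 = 11.
R4 applies (level before this adjustment is 11 < 17, so +2): 11 + 2 = 13.
R6 does not apply.
Final offense level: 13.
Criminal history: 5 prior points → Category Low (3-10).
Level 13 falls in the 13-14 band.
Grid: Level 13-14 × Category Low = 450-630 days.

450-630 days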